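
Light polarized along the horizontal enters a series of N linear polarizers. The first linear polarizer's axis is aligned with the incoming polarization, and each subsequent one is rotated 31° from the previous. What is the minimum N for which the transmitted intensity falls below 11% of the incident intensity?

N = 9

First polarizer is aligned with the polarization: full transmission.
Each further stage multiplies by cos²(31°) = 0.7347.
After N polarizers: T = 0.7347^(N−1). Require T < 0.11 ⇒ N−1 > ln(0.11)/ln(0.7347) = 7.16, so N−1 ≥ 8 and N = 9.
Check: N=9 gives T = 0.08493 < 0.11; N=8 gives T = 0.1156.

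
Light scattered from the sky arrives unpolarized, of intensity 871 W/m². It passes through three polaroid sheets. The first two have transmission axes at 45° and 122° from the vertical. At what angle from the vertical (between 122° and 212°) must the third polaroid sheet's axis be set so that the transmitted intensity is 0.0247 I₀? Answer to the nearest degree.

Unpolarized light through the first polarizer → I₁ = ½ I₀, now polarized at 45°.
I₂ = I₁ cos²(122° − 45°) = 0.5 I₀ · cos²(77°) = 0.0253 I₀.
Need I₃/I₀ = 0.0247, so cos²(θ − 122°) = 0.0247 / 0.0253 = 0.9762.
θ − 122° = arccos(√0.9762) = 8.9°, giving θ ≈ 122 + 8.9 = 130.9°.

θ ≈ 131°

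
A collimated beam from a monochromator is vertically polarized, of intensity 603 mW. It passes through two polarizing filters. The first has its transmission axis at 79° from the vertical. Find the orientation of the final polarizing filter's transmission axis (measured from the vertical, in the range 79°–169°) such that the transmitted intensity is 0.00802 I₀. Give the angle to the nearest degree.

θ ≈ 141°

I₁ = I₀ cos²(79° − 0°) = I₀ cos²(79°) = 0.03641 I₀.
Need I₂/I₀ = 0.00802, so cos²(θ − 79°) = 0.00802 / 0.03641 = 0.2203.
θ − 79° = arccos(√0.2203) = 62.0°, giving θ ≈ 79 + 62.0 = 141.0°.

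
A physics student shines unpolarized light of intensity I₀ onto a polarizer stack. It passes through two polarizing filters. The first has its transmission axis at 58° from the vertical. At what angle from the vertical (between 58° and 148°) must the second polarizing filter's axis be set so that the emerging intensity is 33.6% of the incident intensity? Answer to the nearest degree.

Unpolarized light through the first polarizer → I₁ = ½ I₀, now polarized at 58°.
Need I₂/I₀ = 0.336, so cos²(θ − 58°) = 0.336 / 0.5 = 0.672.
θ − 58° = arccos(√0.672) = 34.9°, giving θ ≈ 58 + 34.9 = 92.9°.

θ ≈ 93°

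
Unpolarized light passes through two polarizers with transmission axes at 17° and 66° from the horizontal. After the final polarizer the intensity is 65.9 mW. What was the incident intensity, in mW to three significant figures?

Unpolarized light through the first polarizer → I₁ = ½ I₀, now polarized at 17°.
I₂ = I₁ cos²(66° − 17°) = 0.5 I₀ · cos²(49°) = 0.2152 I₀.
So 65.9 mW = 0.2152 I₀, giving I₀ = 65.9/0.2152 = 306.2 mW.

I₀ ≈ 306 mW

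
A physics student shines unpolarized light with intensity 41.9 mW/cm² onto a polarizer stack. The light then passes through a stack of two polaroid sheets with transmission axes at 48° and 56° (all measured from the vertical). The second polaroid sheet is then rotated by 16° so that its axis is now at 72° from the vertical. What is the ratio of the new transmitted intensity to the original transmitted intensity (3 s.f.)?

Before rotation:
Unpolarized light through the first polarizer → I₁ = ½ I₀, now polarized at 48°.
I₂ = I₁ cos²(56° − 48°) = 0.5 I₀ · cos²(8°) = 0.4903 I₀.
After rotation:
Unpolarized light through the first polarizer → I₁ = ½ I₀, now polarized at 48°.
I₂ = I₁ cos²(72° − 48°) = 0.5 I₀ · cos²(24°) = 0.4173 I₀.
Ratio = 0.4173 / 0.4903 = 0.851.

I_new/I_old ≈ 0.851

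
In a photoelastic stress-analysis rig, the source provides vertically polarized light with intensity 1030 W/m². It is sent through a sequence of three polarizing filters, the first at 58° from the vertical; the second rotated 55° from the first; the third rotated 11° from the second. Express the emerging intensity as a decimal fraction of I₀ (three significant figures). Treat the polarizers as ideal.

I/I₀ ≈ 0.0890

I₁ = 1030 W/m² · cos²(58°) = 289.2 W/m².
I₂ = I₁ · cos²(55°) = 289.2 · 0.329 = 95.16 W/m².
I₃ = I₂ · cos²(11°) = 95.16 · 0.9636 = 91.69 W/m².
Transmitted fraction = 0.08902.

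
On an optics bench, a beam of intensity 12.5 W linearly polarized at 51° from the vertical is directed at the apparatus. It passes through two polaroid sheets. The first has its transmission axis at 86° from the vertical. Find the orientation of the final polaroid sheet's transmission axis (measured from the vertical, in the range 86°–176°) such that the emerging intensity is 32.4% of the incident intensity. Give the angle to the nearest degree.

θ ≈ 132°

By Malus's law, I₁ = I₀ cos²(86° − 51°) = I₀ cos²(35°) = 0.671 I₀.
Need I₂/I₀ = 0.324, so cos²(θ − 86°) = 0.324 / 0.671 = 0.4829.
θ − 86° = arccos(√0.4829) = 46.0°, giving θ ≈ 86 + 46.0 = 132.0°.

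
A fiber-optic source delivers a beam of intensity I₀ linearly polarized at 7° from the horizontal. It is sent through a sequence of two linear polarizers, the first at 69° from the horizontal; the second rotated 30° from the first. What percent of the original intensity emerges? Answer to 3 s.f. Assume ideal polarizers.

≈ 16.5%

I₁ = I₀ cos²(69° − 7°) = I₀ cos²(62°) = 0.2204 I₀.
I₂ = I₁ cos²(30°) = 0.2204 · 0.75 I₀ = 0.1653 I₀.
That is 16.53% of the incident intensity.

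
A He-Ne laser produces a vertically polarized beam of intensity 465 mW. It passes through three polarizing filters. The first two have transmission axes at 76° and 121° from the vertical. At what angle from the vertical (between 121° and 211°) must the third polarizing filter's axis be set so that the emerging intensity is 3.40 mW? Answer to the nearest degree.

I₁ = I₀ cos²(76° − 0°) = I₀ cos²(76°) = 0.05853 I₀.
I₂ = I₁ cos²(121° − 76°) = 0.05853 I₀ · cos²(45°) = 0.02926 I₀.
Target fraction: 3.40 / 465 mW = 0.007312 of I₀.
Need I₃/I₀ = 0.007312, so cos²(θ − 121°) = 0.007312 / 0.02926 = 0.2499.
θ − 121° = arccos(√0.2499) = 60.0°, giving θ ≈ 121 + 60.0 = 181.0°.

θ ≈ 181°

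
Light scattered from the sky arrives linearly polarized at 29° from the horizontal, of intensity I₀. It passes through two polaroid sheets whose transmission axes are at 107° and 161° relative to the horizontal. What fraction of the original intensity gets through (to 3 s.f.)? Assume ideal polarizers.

≈ 0.0149 I₀

I₁ = I₀ cos²(107° − 29°) = I₀ cos²(78°) = 0.04323 I₀.
I₂ = I₁ cos²(161° − 107°) = 0.04323 I₀ · cos²(54°) = 0.01493 I₀.
Transmitted fraction = 0.01493.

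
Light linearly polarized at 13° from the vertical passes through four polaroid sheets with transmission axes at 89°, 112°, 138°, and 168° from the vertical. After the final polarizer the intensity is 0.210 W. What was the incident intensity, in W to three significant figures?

I₀ ≈ 6.99 W

I₁ = I₀ cos²(89° − 13°) = I₀ cos²(76°) = 0.05853 I₀.
I₂ = I₁ cos²(112° − 89°) = 0.05853 I₀ · cos²(23°) = 0.04959 I₀.
I₃ = I₂ cos²(138° − 112°) = 0.04959 I₀ · cos²(26°) = 0.04006 I₀.
I₄ = I₃ cos²(168° − 138°) = 0.04006 I₀ · cos²(30°) = 0.03005 I₀.
So 0.210 W = 0.03005 I₀, giving I₀ = 0.210/0.03005 = 6.989 W.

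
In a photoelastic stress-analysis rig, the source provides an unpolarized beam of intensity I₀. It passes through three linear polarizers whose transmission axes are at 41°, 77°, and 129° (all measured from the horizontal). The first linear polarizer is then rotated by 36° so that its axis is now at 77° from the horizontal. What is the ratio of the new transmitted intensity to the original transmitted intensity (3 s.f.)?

Before rotation:
Unpolarized light through the first polarizer → I₁ = ½ I₀, now polarized at 41°.
I₂ = I₁ cos²(77° − 41°) = 0.5 I₀ · cos²(36°) = 0.3273 I₀.
I₃ = I₂ cos²(129° − 77°) = 0.3273 I₀ · cos²(52°) = 0.124 I₀.
After rotation:
Unpolarized light through the first polarizer → I₁ = ½ I₀, now polarized at 77°.
I₂ = I₁ cos²(77° − 77°) = 0.5 I₀ · cos²(0°) = 0.5 I₀.
I₃ = I₂ cos²(129° − 77°) = 0.5 I₀ · cos²(52°) = 0.1895 I₀.
Ratio = 0.1895 / 0.124 = 1.528.

I_new/I_old ≈ 1.53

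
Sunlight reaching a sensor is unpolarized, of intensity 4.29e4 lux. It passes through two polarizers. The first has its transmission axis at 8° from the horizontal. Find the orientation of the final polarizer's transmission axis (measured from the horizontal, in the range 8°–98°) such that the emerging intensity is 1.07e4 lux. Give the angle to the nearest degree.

θ ≈ 53°

Unpolarized light through the first polarizer → I₁ = ½ I₀, now polarized at 8°.
Target fraction: 1.07e4 / 4.29e4 lux = 0.2494 of I₀.
Need I₂/I₀ = 0.2494, so cos²(θ − 8°) = 0.2494 / 0.5 = 0.4988.
θ − 8° = arccos(√0.4988) = 45.1°, giving θ ≈ 8 + 45.1 = 53.1°.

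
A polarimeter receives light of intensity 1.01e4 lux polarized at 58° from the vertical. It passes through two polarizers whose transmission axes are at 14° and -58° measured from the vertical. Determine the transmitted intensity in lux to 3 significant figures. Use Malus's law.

I ≈ 499 lux

By Malus's law, I₁ = 1.01e4 lux · cos²(44°) = 5226 lux.
I₂ = I₁ · cos²(72°) = 5226 · 0.09549 = 499.1 lux.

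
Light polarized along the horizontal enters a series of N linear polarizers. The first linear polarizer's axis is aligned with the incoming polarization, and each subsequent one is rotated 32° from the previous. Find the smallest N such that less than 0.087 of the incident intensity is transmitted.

N = 9

First polarizer is aligned with the polarization: full transmission.
Each further stage multiplies by cos²(32°) = 0.7192.
After N polarizers: T = 0.7192^(N−1). Require T < 0.087 ⇒ N−1 > ln(0.087)/ln(0.7192) = 7.41, so N−1 ≥ 8 and N = 9.
Check: N=9 gives T = 0.07157 < 0.087; N=8 gives T = 0.09951.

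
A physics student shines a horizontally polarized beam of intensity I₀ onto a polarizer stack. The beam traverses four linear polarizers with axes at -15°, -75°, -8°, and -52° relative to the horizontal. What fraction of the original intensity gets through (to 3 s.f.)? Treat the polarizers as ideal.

By Malus's law, I₁ = I₀ cos²(-15° − 0°) = I₀ cos²(15°) = 0.933 I₀.
I₂ = I₁ cos²(-75° + 15°) = 0.933 I₀ · cos²(60°) = 0.2333 I₀.
I₃ = I₂ cos²(-8° + 75°) = 0.2333 I₀ · cos²(67°) = 0.03561 I₀.
I₄ = I₃ cos²(-52° + 8°) = 0.03561 I₀ · cos²(44°) = 0.01843 I₀.
Transmitted fraction = 0.01843.

≈ 0.0184 I₀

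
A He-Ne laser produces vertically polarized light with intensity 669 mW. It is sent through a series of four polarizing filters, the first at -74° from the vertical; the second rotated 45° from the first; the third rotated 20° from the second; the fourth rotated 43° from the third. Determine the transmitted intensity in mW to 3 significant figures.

I₁ = 669 mW · cos²(74°) = 50.83 mW.
I₂ = I₁ · cos²(45°) = 50.83 · 0.5 = 25.41 mW.
I₃ = I₂ · cos²(20°) = 25.41 · 0.883 = 22.44 mW.
I₄ = I₃ · cos²(43°) = 22.44 · 0.5349 = 12 mW.

I ≈ 12.0 mW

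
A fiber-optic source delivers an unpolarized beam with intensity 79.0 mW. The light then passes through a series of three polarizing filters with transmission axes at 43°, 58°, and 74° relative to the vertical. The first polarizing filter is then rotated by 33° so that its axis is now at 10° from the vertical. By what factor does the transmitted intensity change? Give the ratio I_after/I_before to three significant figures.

Before rotation:
Unpolarized light through the first polarizer → I₁ = ½ I₀, now polarized at 43°.
I₂ = I₁ cos²(58° − 43°) = 0.5 I₀ · cos²(15°) = 0.4665 I₀.
I₃ = I₂ cos²(74° − 58°) = 0.4665 I₀ · cos²(16°) = 0.4311 I₀.
After rotation:
Unpolarized light through the first polarizer → I₁ = ½ I₀, now polarized at 10°.
I₂ = I₁ cos²(58° − 10°) = 0.5 I₀ · cos²(48°) = 0.2239 I₀.
I₃ = I₂ cos²(74° − 58°) = 0.2239 I₀ · cos²(16°) = 0.2069 I₀.
Ratio = 0.2069 / 0.4311 = 0.4799.

I_new/I_old ≈ 0.480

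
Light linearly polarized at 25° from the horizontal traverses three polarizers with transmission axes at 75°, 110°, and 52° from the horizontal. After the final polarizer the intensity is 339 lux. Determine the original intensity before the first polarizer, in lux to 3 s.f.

I₀ ≈ 4350 lux

I₁ = I₀ cos²(75° − 25°) = I₀ cos²(50°) = 0.4132 I₀.
I₂ = I₁ cos²(110° − 75°) = 0.4132 I₀ · cos²(35°) = 0.2772 I₀.
I₃ = I₂ cos²(52° − 110°) = 0.2772 I₀ · cos²(58°) = 0.07785 I₀.
So 339 lux = 0.07785 I₀, giving I₀ = 339/0.07785 = 4354 lux.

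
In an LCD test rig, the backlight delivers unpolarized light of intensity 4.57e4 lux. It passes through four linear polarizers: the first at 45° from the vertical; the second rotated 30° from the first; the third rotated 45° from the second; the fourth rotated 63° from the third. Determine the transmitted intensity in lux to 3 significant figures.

I ≈ 1770 lux

Unpolarized light through the first polarizer → I₁ = 4.57e4 lux/2 = 2.285e+04 lux, polarized at 45°.
I₂ = I₁ · cos²(30°) = 2.285e+04 · 0.75 = 1.714e+04 lux.
I₃ = I₂ · cos²(45°) = 1.714e+04 · 0.5 = 8569 lux.
I₄ = I₃ · cos²(63°) = 8569 · 0.2061 = 1766 lux.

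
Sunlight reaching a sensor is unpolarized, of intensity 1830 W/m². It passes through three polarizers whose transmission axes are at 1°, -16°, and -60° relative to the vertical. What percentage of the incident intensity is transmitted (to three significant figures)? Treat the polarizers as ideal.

≈ 23.7%

Unpolarized light through the first polarizer → I₁ = 1830 W/m²/2 = 915 W/m², polarized at 1°.
I₂ = I₁ · cos²(17°) = 915 · 0.9145 = 836.8 W/m².
I₃ = I₂ · cos²(44°) = 836.8 · 0.5174 = 433 W/m².
That is 23.66% of the incident intensity.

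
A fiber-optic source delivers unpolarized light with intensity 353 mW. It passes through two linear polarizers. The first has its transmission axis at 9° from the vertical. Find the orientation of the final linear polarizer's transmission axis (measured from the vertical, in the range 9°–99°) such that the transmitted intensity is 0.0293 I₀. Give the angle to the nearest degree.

Unpolarized light through the first polarizer → I₁ = ½ I₀, now polarized at 9°.
Need I₂/I₀ = 0.0293, so cos²(θ − 9°) = 0.0293 / 0.5 = 0.0586.
θ − 9° = arccos(√0.0586) = 76.0°, giving θ ≈ 9 + 76.0 = 85.0°.

θ ≈ 85°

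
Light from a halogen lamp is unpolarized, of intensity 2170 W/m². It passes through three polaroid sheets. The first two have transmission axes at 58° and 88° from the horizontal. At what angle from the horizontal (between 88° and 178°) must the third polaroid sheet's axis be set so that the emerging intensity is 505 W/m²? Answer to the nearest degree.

Unpolarized light through the first polarizer → I₁ = ½ I₀, now polarized at 58°.
I₂ = I₁ cos²(88° − 58°) = 0.5 I₀ · cos²(30°) = 0.375 I₀.
Target fraction: 505 / 2170 W/m² = 0.2327 of I₀.
Need I₃/I₀ = 0.2327, so cos²(θ − 88°) = 0.2327 / 0.375 = 0.6206.
θ − 88° = arccos(√0.6206) = 38.0°, giving θ ≈ 88 + 38.0 = 126.0°.

θ ≈ 126°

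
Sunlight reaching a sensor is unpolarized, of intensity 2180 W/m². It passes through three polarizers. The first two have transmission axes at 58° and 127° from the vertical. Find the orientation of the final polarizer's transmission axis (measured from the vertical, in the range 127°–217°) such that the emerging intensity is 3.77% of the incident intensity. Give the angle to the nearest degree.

Unpolarized light through the first polarizer → I₁ = ½ I₀, now polarized at 58°.
I₂ = I₁ cos²(127° − 58°) = 0.5 I₀ · cos²(69°) = 0.06421 I₀.
Need I₃/I₀ = 0.0377, so cos²(θ − 127°) = 0.0377 / 0.06421 = 0.5871.
θ − 127° = arccos(√0.5871) = 40.0°, giving θ ≈ 127 + 40.0 = 167.0°.

θ ≈ 167°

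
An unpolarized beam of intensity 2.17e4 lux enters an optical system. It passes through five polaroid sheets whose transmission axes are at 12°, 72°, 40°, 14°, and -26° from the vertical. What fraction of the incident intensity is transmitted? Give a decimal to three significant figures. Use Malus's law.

Unpolarized light through the first polarizer → I₁ = 2.17e4 lux/2 = 1.085e+04 lux, polarized at 12°.
I₂ = I₁ · cos²(60°) = 1.085e+04 · 0.25 = 2713 lux.
I₃ = I₂ · cos²(32°) = 2713 · 0.7192 = 1951 lux.
I₄ = I₃ · cos²(26°) = 1951 · 0.8078 = 1576 lux.
I₅ = I₄ · cos²(40°) = 1576 · 0.5868 = 924.8 lux.
Transmitted fraction = 0.04262.

I/I₀ ≈ 0.0426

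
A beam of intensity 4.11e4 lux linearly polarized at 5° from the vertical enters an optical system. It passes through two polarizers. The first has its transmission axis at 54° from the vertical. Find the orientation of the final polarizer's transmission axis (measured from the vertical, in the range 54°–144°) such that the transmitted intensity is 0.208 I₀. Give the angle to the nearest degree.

θ ≈ 100°

I₁ = I₀ cos²(54° − 5°) = I₀ cos²(49°) = 0.4304 I₀.
Need I₂/I₀ = 0.208, so cos²(θ − 54°) = 0.208 / 0.4304 = 0.4833.
θ − 54° = arccos(√0.4833) = 46.0°, giving θ ≈ 54 + 46.0 = 100.0°.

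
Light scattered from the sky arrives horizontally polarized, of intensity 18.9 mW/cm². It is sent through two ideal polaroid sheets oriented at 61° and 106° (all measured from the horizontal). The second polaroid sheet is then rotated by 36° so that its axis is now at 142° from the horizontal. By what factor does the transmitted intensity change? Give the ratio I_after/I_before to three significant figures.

I_new/I_old ≈ 0.0489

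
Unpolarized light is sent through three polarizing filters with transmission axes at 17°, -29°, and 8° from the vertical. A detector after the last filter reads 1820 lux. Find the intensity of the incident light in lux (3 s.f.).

I₀ ≈ 1.18e4 lux

Unpolarized light through the first polarizer → I₁ = ½ I₀, now polarized at 17°.
I₂ = I₁ cos²(-29° − 17°) = 0.5 I₀ · cos²(46°) = 0.2413 I₀.
I₃ = I₂ cos²(8° + 29°) = 0.2413 I₀ · cos²(37°) = 0.1539 I₀.
So 1820 lux = 0.1539 I₀, giving I₀ = 1820/0.1539 = 1.183e+04 lux.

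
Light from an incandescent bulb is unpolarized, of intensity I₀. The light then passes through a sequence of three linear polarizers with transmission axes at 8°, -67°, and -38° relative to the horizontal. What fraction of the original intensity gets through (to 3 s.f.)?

Unpolarized light through the first polarizer → I₁ = ½ I₀, now polarized at 8°.
I₂ = I₁ cos²(-67° − 8°) = 0.5 I₀ · cos²(75°) = 0.03349 I₀.
I₃ = I₂ cos²(-38° + 67°) = 0.03349 I₀ · cos²(29°) = 0.02562 I₀.
Transmitted fraction = 0.02562.

≈ 0.0256 I₀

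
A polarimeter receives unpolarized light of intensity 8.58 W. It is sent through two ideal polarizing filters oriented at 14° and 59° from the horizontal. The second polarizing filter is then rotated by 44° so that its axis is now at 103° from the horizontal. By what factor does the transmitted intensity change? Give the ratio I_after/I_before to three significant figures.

Before rotation:
Unpolarized light through the first polarizer → I₁ = ½ I₀, now polarized at 14°.
I₂ = I₁ cos²(59° − 14°) = 0.5 I₀ · cos²(45°) = 0.25 I₀.
After rotation:
Unpolarized light through the first polarizer → I₁ = ½ I₀, now polarized at 14°.
I₂ = I₁ cos²(103° − 14°) = 0.5 I₀ · cos²(89°) = 0.0001523 I₀.
Ratio = 0.0001523 / 0.25 = 0.0006092.

I_new/I_old ≈ 0.000609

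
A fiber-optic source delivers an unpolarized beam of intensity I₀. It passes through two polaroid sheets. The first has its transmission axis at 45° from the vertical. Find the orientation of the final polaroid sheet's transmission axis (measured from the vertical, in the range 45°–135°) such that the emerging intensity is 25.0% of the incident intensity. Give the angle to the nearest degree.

Unpolarized light through the first polarizer → I₁ = ½ I₀, now polarized at 45°.
Need I₂/I₀ = 0.25, so cos²(θ − 45°) = 0.25 / 0.5 = 0.5.
θ − 45° = arccos(√0.5) = 45.0°, giving θ ≈ 45 + 45.0 = 90.0°.

θ ≈ 90°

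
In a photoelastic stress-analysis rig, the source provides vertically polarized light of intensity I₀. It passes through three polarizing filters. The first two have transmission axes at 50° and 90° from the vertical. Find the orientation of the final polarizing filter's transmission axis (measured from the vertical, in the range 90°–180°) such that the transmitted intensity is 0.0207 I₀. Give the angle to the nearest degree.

By Malus's law, I₁ = I₀ cos²(50° − 0°) = I₀ cos²(50°) = 0.4132 I₀.
I₂ = I₁ cos²(90° − 50°) = 0.4132 I₀ · cos²(40°) = 0.2425 I₀.
Need I₃/I₀ = 0.0207, so cos²(θ − 90°) = 0.0207 / 0.2425 = 0.08537.
θ − 90° = arccos(√0.08537) = 73.0°, giving θ ≈ 90 + 73.0 = 163.0°.

θ ≈ 163°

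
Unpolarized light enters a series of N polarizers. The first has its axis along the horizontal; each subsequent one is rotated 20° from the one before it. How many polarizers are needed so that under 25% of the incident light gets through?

N = 7

First polarizer halves the unpolarized light: factor 1/2.
Each further stage multiplies by cos²(20°) = 0.883.
After N polarizers: T = 0.5·0.883^(N−1). Require T < 0.25 ⇒ N−1 > ln(0.25/0.5)/ln(0.883) = 5.57, so N−1 ≥ 6 and N = 7.
Check: N=7 gives T = 0.237 < 0.25; N=6 gives T = 0.2684.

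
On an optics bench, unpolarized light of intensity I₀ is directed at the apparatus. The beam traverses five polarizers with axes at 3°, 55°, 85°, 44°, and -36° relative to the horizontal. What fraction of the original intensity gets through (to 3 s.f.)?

≈ 0.00244 I₀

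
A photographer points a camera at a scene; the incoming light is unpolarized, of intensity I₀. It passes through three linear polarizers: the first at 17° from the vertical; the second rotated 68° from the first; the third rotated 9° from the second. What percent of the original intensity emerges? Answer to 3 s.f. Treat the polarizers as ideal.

Unpolarized light through the first polarizer → I₁ = ½ I₀, now polarized at 17°.
I₂ = I₁ cos²(68°) = 0.5 · 0.1403 I₀ = 0.07017 I₀.
I₃ = I₂ cos²(9°) = 0.07017 · 0.9755 I₀ = 0.06845 I₀.
That is 6.845% of the incident intensity.

≈ 6.84%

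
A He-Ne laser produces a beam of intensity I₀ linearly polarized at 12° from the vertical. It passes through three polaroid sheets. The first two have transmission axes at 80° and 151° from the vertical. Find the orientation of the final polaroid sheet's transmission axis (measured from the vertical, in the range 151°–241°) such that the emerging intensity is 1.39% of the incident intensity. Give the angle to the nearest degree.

θ ≈ 166°

By Malus's law, I₁ = I₀ cos²(80° − 12°) = I₀ cos²(68°) = 0.1403 I₀.
I₂ = I₁ cos²(151° − 80°) = 0.1403 I₀ · cos²(71°) = 0.01487 I₀.
Need I₃/I₀ = 0.0139, so cos²(θ − 151°) = 0.0139 / 0.01487 = 0.9345.
θ − 151° = arccos(√0.9345) = 14.8°, giving θ ≈ 151 + 14.8 = 165.8°.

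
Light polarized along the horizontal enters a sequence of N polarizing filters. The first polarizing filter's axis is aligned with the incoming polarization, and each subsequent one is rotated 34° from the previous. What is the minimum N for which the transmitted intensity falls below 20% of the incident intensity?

N = 6

First polarizer is aligned with the polarization: full transmission.
Each further stage multiplies by cos²(34°) = 0.6873.
After N polarizers: T = 0.6873^(N−1). Require T < 0.20 ⇒ N−1 > ln(0.20)/ln(0.6873) = 4.29, so N−1 ≥ 5 and N = 6.
Check: N=6 gives T = 0.1534 < 0.20; N=5 gives T = 0.2231.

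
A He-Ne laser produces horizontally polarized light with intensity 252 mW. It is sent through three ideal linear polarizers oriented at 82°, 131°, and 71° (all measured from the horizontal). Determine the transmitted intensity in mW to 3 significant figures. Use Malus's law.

By Malus's law, I₁ = 252 mW · cos²(82°) = 4.881 mW.
I₂ = I₁ · cos²(49°) = 4.881 · 0.4304 = 2.101 mW.
I₃ = I₂ · cos²(60°) = 2.101 · 0.25 = 0.5252 mW.

I ≈ 0.525 mW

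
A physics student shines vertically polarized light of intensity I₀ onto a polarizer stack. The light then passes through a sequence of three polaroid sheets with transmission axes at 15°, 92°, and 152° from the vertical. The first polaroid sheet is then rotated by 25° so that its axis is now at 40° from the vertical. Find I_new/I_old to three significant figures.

I_new/I_old ≈ 4.71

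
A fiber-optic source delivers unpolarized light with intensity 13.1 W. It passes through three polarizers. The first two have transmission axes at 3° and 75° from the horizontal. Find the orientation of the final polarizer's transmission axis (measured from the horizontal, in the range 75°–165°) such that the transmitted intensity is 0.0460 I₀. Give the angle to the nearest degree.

θ ≈ 86°

Unpolarized light through the first polarizer → I₁ = ½ I₀, now polarized at 3°.
I₂ = I₁ cos²(75° − 3°) = 0.5 I₀ · cos²(72°) = 0.04775 I₀.
Need I₃/I₀ = 0.046, so cos²(θ − 75°) = 0.046 / 0.04775 = 0.9634.
θ − 75° = arccos(√0.9634) = 11.0°, giving θ ≈ 75 + 11.0 = 86.0°.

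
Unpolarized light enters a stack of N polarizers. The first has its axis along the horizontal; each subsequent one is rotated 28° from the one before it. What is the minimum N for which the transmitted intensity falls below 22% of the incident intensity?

First polarizer halves the unpolarized light: factor 1/2.
Each further stage multiplies by cos²(28°) = 0.7796.
After N polarizers: T = 0.5·0.7796^(N−1). Require T < 0.22 ⇒ N−1 > ln(0.22/0.5)/ln(0.7796) = 3.30, so N−1 ≥ 4 and N = 5.
Check: N=5 gives T = 0.1847 < 0.22; N=4 gives T = 0.2369.

N = 5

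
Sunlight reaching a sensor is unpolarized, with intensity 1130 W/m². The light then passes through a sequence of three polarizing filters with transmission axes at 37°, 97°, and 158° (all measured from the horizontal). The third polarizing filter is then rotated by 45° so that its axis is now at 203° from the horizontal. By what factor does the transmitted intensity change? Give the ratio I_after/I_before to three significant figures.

Before rotation:
Unpolarized light through the first polarizer → I₁ = ½ I₀, now polarized at 37°.
I₂ = I₁ cos²(97° − 37°) = 0.5 I₀ · cos²(60°) = 0.125 I₀.
I₃ = I₂ cos²(158° − 97°) = 0.125 I₀ · cos²(61°) = 0.02938 I₀.
After rotation:
Unpolarized light through the first polarizer → I₁ = ½ I₀, now polarized at 37°.
I₂ = I₁ cos²(97° − 37°) = 0.5 I₀ · cos²(60°) = 0.125 I₀.
Angle between axes 2 and 3: 74°. I₃ = 0.125 I₀ · cos²(74°) = 0.009497 I₀.
Ratio = 0.009497 / 0.02938 = 0.3232.

I_new/I_old ≈ 0.323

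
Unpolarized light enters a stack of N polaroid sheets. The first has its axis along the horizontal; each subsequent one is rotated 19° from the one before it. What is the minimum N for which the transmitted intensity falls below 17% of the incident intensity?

First polarizer halves the unpolarized light: factor 1/2.
Each further stage multiplies by cos²(19°) = 0.894.
After N polarizers: T = 0.5·0.894^(N−1). Require T < 0.17 ⇒ N−1 > ln(0.17/0.5)/ln(0.894) = 9.63, so N−1 ≥ 10 and N = 11.
Check: N=11 gives T = 0.1631 < 0.17; N=10 gives T = 0.1824.

N = 11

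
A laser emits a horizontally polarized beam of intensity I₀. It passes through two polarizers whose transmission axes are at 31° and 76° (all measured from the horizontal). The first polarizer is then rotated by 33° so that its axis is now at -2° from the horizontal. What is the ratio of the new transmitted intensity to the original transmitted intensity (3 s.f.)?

I_new/I_old ≈ 0.118

Before rotation:
By Malus's law, I₁ = I₀ cos²(31° − 0°) = I₀ cos²(31°) = 0.7347 I₀.
I₂ = I₁ cos²(76° − 31°) = 0.7347 I₀ · cos²(45°) = 0.3674 I₀.
After rotation:
I₁ = I₀ cos²(-2° − 0°) = I₀ cos²(2°) = 0.9988 I₀.
I₂ = I₁ cos²(76° + 2°) = 0.9988 I₀ · cos²(78°) = 0.04317 I₀.
Ratio = 0.04317 / 0.3674 = 0.1175.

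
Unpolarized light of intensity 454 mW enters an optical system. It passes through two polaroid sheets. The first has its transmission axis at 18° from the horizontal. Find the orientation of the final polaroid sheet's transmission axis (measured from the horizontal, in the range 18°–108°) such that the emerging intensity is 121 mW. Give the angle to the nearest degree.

θ ≈ 61°

Unpolarized light through the first polarizer → I₁ = ½ I₀, now polarized at 18°.
Target fraction: 121 / 454 mW = 0.2665 of I₀.
Need I₂/I₀ = 0.2665, so cos²(θ − 18°) = 0.2665 / 0.5 = 0.533.
θ − 18° = arccos(√0.533) = 43.1°, giving θ ≈ 18 + 43.1 = 61.1°.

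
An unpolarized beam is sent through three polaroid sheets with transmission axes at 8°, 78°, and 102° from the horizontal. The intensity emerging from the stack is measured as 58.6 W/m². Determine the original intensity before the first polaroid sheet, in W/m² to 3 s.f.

I₀ ≈ 1200 W/m²

Unpolarized light through the first polarizer → I₁ = ½ I₀, now polarized at 8°.
I₂ = I₁ cos²(78° − 8°) = 0.5 I₀ · cos²(70°) = 0.05849 I₀.
I₃ = I₂ cos²(102° − 78°) = 0.05849 I₀ · cos²(24°) = 0.04881 I₀.
So 58.6 W/m² = 0.04881 I₀, giving I₀ = 58.6/0.04881 = 1201 W/m².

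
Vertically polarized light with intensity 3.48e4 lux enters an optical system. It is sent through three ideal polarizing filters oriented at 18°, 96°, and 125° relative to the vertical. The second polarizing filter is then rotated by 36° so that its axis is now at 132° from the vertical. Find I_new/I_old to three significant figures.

Before rotation:
I₁ = I₀ cos²(18° − 0°) = I₀ cos²(18°) = 0.9045 I₀.
I₂ = I₁ cos²(96° − 18°) = 0.9045 I₀ · cos²(78°) = 0.0391 I₀.
I₃ = I₂ cos²(125° − 96°) = 0.0391 I₀ · cos²(29°) = 0.02991 I₀.
After rotation:
I₁ = I₀ cos²(18° − 0°) = I₀ cos²(18°) = 0.9045 I₀.
Angle between axes 1 and 2: 66°. I₂ = 0.9045 I₀ · cos²(66°) = 0.1496 I₀.
I₃ = I₂ cos²(125° − 132°) = 0.1496 I₀ · cos²(7°) = 0.1474 I₀.
Ratio = 0.1474 / 0.02991 = 4.929.

I_new/I_old ≈ 4.93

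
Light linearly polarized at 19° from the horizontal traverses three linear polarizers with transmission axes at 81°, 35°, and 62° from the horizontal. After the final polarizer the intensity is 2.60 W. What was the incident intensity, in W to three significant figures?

I₁ = I₀ cos²(81° − 19°) = I₀ cos²(62°) = 0.2204 I₀.
I₂ = I₁ cos²(35° − 81°) = 0.2204 I₀ · cos²(46°) = 0.1064 I₀.
I₃ = I₂ cos²(62° − 35°) = 0.1064 I₀ · cos²(27°) = 0.08444 I₀.
So 2.60 W = 0.08444 I₀, giving I₀ = 2.60/0.08444 = 30.79 W.

I₀ ≈ 30.8 W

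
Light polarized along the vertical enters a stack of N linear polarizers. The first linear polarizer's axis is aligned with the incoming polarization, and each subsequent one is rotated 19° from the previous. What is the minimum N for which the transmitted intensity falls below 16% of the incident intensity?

First polarizer is aligned with the polarization: full transmission.
Each further stage multiplies by cos²(19°) = 0.894.
After N polarizers: T = 0.894^(N−1). Require T < 0.16 ⇒ N−1 > ln(0.16)/ln(0.894) = 16.36, so N−1 ≥ 17 and N = 18.
Check: N=18 gives T = 0.1489 < 0.16; N=17 gives T = 0.1665.

N = 18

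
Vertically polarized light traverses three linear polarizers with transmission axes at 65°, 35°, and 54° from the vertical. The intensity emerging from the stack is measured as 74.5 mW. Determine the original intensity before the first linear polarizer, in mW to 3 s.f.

I₀ ≈ 622 mW

By Malus's law, I₁ = I₀ cos²(65° − 0°) = I₀ cos²(65°) = 0.1786 I₀.
I₂ = I₁ cos²(35° − 65°) = 0.1786 I₀ · cos²(30°) = 0.134 I₀.
I₃ = I₂ cos²(54° − 35°) = 0.134 I₀ · cos²(19°) = 0.1198 I₀.
So 74.5 mW = 0.1198 I₀, giving I₀ = 74.5/0.1198 = 622.1 mW.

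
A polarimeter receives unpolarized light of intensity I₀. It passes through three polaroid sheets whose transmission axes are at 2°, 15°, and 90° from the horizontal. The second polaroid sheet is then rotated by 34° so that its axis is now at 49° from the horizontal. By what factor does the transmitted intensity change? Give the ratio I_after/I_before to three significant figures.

I_new/I_old ≈ 4.17

Before rotation:
Unpolarized light through the first polarizer → I₁ = ½ I₀, now polarized at 2°.
I₂ = I₁ cos²(15° − 2°) = 0.5 I₀ · cos²(13°) = 0.4747 I₀.
I₃ = I₂ cos²(90° − 15°) = 0.4747 I₀ · cos²(75°) = 0.0318 I₀.
After rotation:
Unpolarized light through the first polarizer → I₁ = ½ I₀, now polarized at 2°.
I₂ = I₁ cos²(49° − 2°) = 0.5 I₀ · cos²(47°) = 0.2326 I₀.
I₃ = I₂ cos²(90° − 49°) = 0.2326 I₀ · cos²(41°) = 0.1325 I₀.
Ratio = 0.1325 / 0.0318 = 4.166.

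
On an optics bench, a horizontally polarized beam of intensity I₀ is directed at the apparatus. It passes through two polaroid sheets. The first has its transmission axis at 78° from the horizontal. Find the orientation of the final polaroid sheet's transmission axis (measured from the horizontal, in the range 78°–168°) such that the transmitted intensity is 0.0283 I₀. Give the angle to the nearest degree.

I₁ = I₀ cos²(78° − 0°) = I₀ cos²(78°) = 0.04323 I₀.
Need I₂/I₀ = 0.0283, so cos²(θ − 78°) = 0.0283 / 0.04323 = 0.6547.
θ − 78° = arccos(√0.6547) = 36.0°, giving θ ≈ 78 + 36.0 = 114.0°.

θ ≈ 114°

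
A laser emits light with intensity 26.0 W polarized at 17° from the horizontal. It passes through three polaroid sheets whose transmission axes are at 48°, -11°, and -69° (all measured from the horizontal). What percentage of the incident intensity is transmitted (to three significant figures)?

I₁ = 26.0 W · cos²(31°) = 19.1 W.
I₂ = I₁ · cos²(59°) = 19.1 · 0.2653 = 5.067 W.
I₃ = I₂ · cos²(58°) = 5.067 · 0.2808 = 1.423 W.
That is 5.473% of the incident intensity.

≈ 5.47%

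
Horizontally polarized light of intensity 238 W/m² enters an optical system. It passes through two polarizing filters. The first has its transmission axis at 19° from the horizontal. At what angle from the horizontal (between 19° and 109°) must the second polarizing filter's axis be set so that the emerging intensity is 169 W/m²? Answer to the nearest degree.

θ ≈ 46°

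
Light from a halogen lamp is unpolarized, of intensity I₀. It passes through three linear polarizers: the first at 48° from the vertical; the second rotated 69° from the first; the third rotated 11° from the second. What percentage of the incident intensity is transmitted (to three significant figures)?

Unpolarized light through the first polarizer → I₁ = ½ I₀, now polarized at 48°.
I₂ = I₁ cos²(69°) = 0.5 · 0.1284 I₀ = 0.06421 I₀.
I₃ = I₂ cos²(11°) = 0.06421 · 0.9636 I₀ = 0.06188 I₀.
That is 6.188% of the incident intensity.

≈ 6.19%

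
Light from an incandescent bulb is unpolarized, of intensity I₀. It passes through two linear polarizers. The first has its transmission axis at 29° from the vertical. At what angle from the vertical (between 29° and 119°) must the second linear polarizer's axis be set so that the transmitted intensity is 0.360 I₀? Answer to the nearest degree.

θ ≈ 61°

Unpolarized light through the first polarizer → I₁ = ½ I₀, now polarized at 29°.
Need I₂/I₀ = 0.36, so cos²(θ − 29°) = 0.36 / 0.5 = 0.72.
θ − 29° = arccos(√0.72) = 31.9°, giving θ ≈ 29 + 31.9 = 60.9°.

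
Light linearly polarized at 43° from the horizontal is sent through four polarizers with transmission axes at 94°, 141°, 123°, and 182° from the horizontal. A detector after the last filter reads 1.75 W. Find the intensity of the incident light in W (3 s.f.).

I₁ = I₀ cos²(94° − 43°) = I₀ cos²(51°) = 0.396 I₀.
I₂ = I₁ cos²(141° − 94°) = 0.396 I₀ · cos²(47°) = 0.1842 I₀.
I₃ = I₂ cos²(123° − 141°) = 0.1842 I₀ · cos²(18°) = 0.1666 I₀.
I₄ = I₃ cos²(182° − 123°) = 0.1666 I₀ · cos²(59°) = 0.0442 I₀.
So 1.75 W = 0.0442 I₀, giving I₀ = 1.75/0.0442 = 39.59 W.

I₀ ≈ 39.6 W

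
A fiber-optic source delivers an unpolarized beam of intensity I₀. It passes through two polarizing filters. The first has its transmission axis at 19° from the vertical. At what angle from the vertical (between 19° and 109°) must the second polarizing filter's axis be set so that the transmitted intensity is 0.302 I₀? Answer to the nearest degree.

θ ≈ 58°

Unpolarized light through the first polarizer → I₁ = ½ I₀, now polarized at 19°.
Need I₂/I₀ = 0.302, so cos²(θ − 19°) = 0.302 / 0.5 = 0.604.
θ − 19° = arccos(√0.604) = 39.0°, giving θ ≈ 19 + 39.0 = 58.0°.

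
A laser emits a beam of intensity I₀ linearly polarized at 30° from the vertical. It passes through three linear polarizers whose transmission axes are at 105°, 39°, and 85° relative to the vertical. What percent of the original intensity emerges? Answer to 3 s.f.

≈ 0.535%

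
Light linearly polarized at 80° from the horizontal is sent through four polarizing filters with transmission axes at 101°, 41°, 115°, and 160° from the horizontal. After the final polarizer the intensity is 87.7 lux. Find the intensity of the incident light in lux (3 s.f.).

I₀ ≈ 1.06e4 lux

I₁ = I₀ cos²(101° − 80°) = I₀ cos²(21°) = 0.8716 I₀.
I₂ = I₁ cos²(41° − 101°) = 0.8716 I₀ · cos²(60°) = 0.2179 I₀.
I₃ = I₂ cos²(115° − 41°) = 0.2179 I₀ · cos²(74°) = 0.01655 I₀.
I₄ = I₃ cos²(160° − 115°) = 0.01655 I₀ · cos²(45°) = 0.008277 I₀.
So 87.7 lux = 0.008277 I₀, giving I₀ = 87.7/0.008277 = 1.06e+04 lux.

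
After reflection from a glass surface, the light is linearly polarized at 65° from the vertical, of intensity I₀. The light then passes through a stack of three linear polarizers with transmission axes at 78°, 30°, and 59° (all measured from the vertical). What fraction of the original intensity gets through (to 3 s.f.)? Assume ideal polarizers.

By Malus's law, I₁ = I₀ cos²(78° − 65°) = I₀ cos²(13°) = 0.9494 I₀.
I₂ = I₁ cos²(30° − 78°) = 0.9494 I₀ · cos²(48°) = 0.4251 I₀.
I₃ = I₂ cos²(59° − 30°) = 0.4251 I₀ · cos²(29°) = 0.3252 I₀.
Transmitted fraction = 0.3252.

≈ 0.325 I₀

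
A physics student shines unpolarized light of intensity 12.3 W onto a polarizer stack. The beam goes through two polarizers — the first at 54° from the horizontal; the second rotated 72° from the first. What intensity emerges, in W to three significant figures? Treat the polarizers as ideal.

I ≈ 0.587 W

Unpolarized light through the first polarizer → I₁ = 12.3 W/2 = 6.15 W, polarized at 54°.
I₂ = I₁ · cos²(72°) = 6.15 · 0.09549 = 0.5873 W.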